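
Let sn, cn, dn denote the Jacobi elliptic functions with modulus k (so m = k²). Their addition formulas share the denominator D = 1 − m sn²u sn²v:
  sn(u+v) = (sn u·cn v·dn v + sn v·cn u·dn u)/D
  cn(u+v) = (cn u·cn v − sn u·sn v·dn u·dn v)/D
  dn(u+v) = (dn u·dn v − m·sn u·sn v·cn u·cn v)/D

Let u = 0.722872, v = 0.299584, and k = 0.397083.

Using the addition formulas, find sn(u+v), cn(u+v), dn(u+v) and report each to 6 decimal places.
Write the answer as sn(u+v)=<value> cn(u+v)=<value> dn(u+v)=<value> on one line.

sn(u+v)=0.841326 cn(u+v)=0.540528 dn(u+v)=0.942546

sn u = 0.6548275770601823, cn u = 0.7557783036853407, dn u = 0.9656029889124779
sn v = 0.2944600218554634, cn v = 0.9556637983772745, dn v = 0.9931407394082929
m = k² = 0.157674908889
D = 1 − m·sn²u·sn²v = 0.9941376844663443
sn(u+v) = (sn u·cn v·dn v + sn v·cn u·dn u)/D = 0.8363940800646768/0.9941376844663443 = 0.8413261997141325
cn(u+v) = (cn u·cn v − sn u·sn v·dn u·dn v)/D = 0.537358984766113/0.9941376844663443 = 0.5405277288674241
dn(u+v) = (dn u·dn v − m·sn u·sn v·cn u·cn v)/D = 0.9370205204660255/0.9941376844663443 = 0.9425460226558262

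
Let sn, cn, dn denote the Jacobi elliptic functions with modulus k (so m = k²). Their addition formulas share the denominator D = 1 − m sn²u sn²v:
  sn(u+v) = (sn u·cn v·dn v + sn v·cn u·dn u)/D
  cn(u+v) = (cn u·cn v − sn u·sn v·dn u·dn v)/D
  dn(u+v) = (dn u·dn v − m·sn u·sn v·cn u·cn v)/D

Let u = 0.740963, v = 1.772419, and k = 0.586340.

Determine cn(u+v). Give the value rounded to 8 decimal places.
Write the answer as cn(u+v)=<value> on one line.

sn u = 0.6595319239111507, cn u = 0.7516765536732246, dn u = 0.9222013966114224
sn v = 0.9996642680436709, cn v = -0.02591044570654099, dn v = 0.810207511266823
m = k² = 0.3437945956
D = 1 − m·sn²u·sn²v = 0.8505558128475472
cn(u+v) = (cn u·cn v − sn u·sn v·dn u·dn v)/D = -0.512096265165273/0.8505558128475472 = -0.6020725006285515

cn(u+v)=-0.60207250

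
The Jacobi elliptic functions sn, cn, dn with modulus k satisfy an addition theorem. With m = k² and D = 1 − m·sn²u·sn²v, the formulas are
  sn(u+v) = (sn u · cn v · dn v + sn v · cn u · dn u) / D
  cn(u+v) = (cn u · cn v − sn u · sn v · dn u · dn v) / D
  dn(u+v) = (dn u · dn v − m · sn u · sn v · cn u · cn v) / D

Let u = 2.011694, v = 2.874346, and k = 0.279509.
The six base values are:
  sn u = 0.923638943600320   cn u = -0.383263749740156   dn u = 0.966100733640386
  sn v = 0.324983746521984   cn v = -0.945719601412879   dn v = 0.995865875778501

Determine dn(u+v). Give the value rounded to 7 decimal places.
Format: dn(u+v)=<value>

m = k² = 0.078125281081
D = 1 − m·sn²u·sn²v = 0.9929608641510288
dn(u+v) = (dn u·dn v − m·sn u·sn v·cn u·cn v)/D = 0.953606818196948/0.9929608641510288 = 0.9603669717761453

dn(u+v)=0.9603670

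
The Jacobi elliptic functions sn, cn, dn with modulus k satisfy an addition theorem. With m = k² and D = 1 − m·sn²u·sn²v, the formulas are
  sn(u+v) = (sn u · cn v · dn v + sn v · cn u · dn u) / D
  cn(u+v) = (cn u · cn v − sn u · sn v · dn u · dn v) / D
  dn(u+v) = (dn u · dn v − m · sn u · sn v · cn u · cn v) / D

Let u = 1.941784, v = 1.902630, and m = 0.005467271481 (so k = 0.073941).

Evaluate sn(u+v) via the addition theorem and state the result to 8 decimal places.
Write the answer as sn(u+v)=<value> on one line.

sn(u+v)=-0.64286483

sn u = 0.933095905405953, cn u = -0.3596276286864579, dn u = 0.9976170717491689
sn v = 0.9464274597361671, cn v = -0.3229164961059529, dn v = 0.9975484091509644
m = k² = 0.005467271481
D = 1 − m·sn²u·sn²v = 0.995736189724527
sn(u+v) = (sn u·cn v·dn v + sn v·cn u·dn u)/D = -0.6401237725375807/0.995736189724527 = -0.6428648261892265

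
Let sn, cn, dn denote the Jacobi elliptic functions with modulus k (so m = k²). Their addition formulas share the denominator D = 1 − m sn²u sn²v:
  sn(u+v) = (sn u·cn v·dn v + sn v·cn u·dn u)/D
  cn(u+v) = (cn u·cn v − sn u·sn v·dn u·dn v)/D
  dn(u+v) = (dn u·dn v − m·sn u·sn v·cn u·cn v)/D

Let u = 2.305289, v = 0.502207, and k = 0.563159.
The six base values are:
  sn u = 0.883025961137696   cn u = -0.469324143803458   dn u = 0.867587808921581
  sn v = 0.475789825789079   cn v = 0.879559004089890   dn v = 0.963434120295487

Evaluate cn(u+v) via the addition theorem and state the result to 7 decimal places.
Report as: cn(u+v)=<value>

cn(u+v)=-0.8092777

m = k² = 0.317148059281
D = 1 − m·sn²u·sn²v = 0.9440191737407369
cn(u+v) = (cn u·cn v − sn u·sn v·dn u·dn v)/D = -0.7639736773155503/0.9440191737407369 = -0.8092777123246929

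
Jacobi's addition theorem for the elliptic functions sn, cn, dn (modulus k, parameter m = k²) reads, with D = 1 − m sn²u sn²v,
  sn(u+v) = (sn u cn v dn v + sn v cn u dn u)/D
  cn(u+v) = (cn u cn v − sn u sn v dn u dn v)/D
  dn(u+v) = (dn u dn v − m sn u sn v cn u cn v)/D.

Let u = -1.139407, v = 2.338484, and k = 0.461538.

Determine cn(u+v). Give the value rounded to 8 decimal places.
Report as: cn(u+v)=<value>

sn u = -0.8907564016598337, cn u = 0.4544810589034763, dn u = 0.9115821680940978
sn v = 0.8223338552682412, cn v = -0.5690052991665995, dn v = 0.925176016472393
m = k² = 0.213017325444
D = 1 − m·sn²u·sn²v = 0.8857044892195761
cn(u+v) = (cn u·cn v − sn u·sn v·dn u·dn v)/D = 0.3591685737135679/0.8857044892195761 = 0.4055173910544852

cn(u+v)=0.40551739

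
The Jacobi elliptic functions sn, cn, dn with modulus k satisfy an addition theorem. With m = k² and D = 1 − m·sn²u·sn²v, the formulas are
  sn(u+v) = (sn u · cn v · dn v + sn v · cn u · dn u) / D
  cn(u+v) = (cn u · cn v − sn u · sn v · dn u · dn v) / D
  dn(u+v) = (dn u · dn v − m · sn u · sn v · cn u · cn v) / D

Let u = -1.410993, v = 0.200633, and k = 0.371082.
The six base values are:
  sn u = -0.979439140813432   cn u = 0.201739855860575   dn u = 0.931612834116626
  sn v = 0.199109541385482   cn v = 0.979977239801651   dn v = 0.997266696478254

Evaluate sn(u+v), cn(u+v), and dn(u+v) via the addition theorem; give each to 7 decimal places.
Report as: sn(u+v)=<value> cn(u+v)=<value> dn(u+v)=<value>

sn(u+v)=-0.9246255 cn(u+v)=0.3808776 dn(u+v)=0.9392945

m = k² = 0.137701850724
D = 1 − m·sn²u·sn²v = 0.9947630451177772
sn(u+v) = (sn u·cn v·dn v + sn v·cn u·dn u)/D = -0.9197832324152895/0.9947630451177772 = -0.9246254542018996
cn(u+v) = (cn u·cn v − sn u·sn v·dn u·dn v)/D = 0.3788829915682075/0.9947630451177772 = 0.3808776305349671
dn(u+v) = (dn u·dn v − m·sn u·sn v·cn u·cn v)/D = 0.9343755057343957/0.9947630451177772 = 0.9392945489081454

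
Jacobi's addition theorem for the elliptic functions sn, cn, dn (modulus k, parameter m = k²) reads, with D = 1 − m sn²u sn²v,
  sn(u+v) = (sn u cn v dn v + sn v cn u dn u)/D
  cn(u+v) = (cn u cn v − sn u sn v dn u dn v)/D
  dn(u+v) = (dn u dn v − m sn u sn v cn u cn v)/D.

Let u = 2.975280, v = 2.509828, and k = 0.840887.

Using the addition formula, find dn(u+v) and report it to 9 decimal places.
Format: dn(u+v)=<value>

dn(u+v)=0.652005056

sn u = 0.8652683684198632, cn u = -0.5013089372951852, dn u = 0.6860091392287658
sn v = 0.9726902454658989, cn v = -0.2321070580044679, dn v = 0.5753282968324963
m = k² = 0.707090946769
D = 1 − m·sn²u·sn²v = 0.4991288086394905
dn(u+v) = (dn u·dn v − m·sn u·sn v·cn u·cn v)/D = 0.3254345067347751/0.4991288086394905 = 0.6520050558128155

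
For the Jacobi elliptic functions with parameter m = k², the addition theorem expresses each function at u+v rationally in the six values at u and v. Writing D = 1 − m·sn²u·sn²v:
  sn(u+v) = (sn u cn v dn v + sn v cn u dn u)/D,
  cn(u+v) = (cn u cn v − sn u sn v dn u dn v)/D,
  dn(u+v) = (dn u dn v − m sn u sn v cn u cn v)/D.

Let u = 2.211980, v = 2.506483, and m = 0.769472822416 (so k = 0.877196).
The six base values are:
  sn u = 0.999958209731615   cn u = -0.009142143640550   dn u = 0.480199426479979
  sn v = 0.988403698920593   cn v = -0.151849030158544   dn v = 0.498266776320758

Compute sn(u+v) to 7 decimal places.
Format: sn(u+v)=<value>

sn(u+v)=-0.3221378

m = k² = 0.769472822416
D = 1 − m·sn²u·sn²v = 0.2483326090875009
sn(u+v) = (sn u·cn v·dn v + sn v·cn u·dn u)/D = -0.07999730860408146/0.2483326090875009 = -0.3221377526617704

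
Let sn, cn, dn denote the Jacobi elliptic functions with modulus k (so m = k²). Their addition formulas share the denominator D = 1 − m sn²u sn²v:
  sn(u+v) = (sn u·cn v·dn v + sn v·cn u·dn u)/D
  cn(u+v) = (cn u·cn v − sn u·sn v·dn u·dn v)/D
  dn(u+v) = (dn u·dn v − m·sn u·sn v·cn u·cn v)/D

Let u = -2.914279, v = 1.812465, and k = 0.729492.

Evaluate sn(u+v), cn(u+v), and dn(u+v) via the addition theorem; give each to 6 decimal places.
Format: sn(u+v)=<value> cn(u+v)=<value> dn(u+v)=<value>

sn(u+v)=-0.846488 cn(u+v)=0.532408 dn(u+v)=0.786566

sn u = -0.719866412595741, cn u = -0.6941126335232189, dn u = 0.8510178334080884
sn v = 0.9988576633721958, cn v = 0.0477846034056694, dn v = 0.6848770225199346
m = k² = 0.532158578064
D = 1 − m·sn²u·sn²v = 0.7248610341720388
sn(u+v) = (sn u·cn v·dn v + sn v·cn u·dn u)/D = -0.6135862122407398/0.7248610341720388 = -0.846488062282999
cn(u+v) = (cn u·cn v − sn u·sn v·dn u·dn v)/D = 0.3859215969714825/0.7248610341720388 = 0.5324077013082865
dn(u+v) = (dn u·dn v − m·sn u·sn v·cn u·cn v)/D = 0.5701510141315611/0.7248610341720388 = 0.7865659585120439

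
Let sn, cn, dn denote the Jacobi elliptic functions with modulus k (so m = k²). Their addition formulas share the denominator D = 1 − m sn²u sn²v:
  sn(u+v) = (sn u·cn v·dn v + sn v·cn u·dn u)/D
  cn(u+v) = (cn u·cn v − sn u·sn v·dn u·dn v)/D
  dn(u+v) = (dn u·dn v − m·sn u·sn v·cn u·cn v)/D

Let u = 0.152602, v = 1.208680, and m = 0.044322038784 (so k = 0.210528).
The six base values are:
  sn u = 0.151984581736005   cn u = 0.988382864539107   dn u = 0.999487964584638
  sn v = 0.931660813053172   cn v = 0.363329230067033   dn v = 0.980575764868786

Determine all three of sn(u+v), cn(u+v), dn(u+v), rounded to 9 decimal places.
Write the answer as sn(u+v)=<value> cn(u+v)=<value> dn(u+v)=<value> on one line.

m = k² = 0.044322038784
D = 1 − m·sn²u·sn²v = 0.9991113424143742
sn(u+v) = (sn u·cn v·dn v + sn v·cn u·dn u)/D = 0.9745139079628633/0.9991113424143742 = 0.9753806874096028
cn(u+v) = (cn u·cn v − sn u·sn v·dn u·dn v)/D = 0.2203318354845727/0.9991113424143742 = 0.2205278091950554
dn(u+v) = (dn u·dn v − m·sn u·sn v·cn u·cn v)/D = 0.9778199414514403/0.9991113424143742 = 0.9786896614430552

sn(u+v)=0.975380687 cn(u+v)=0.220527809 dn(u+v)=0.978689661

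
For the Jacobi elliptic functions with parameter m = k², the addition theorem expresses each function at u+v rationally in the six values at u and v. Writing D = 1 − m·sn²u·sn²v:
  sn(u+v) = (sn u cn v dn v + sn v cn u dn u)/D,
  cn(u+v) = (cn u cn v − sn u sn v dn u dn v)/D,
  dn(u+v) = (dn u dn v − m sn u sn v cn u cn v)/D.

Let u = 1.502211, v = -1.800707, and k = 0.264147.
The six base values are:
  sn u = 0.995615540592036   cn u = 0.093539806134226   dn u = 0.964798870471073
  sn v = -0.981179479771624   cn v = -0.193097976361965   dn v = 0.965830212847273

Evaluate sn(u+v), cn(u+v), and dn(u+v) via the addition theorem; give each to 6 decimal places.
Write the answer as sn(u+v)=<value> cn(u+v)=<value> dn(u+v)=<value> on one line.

m = k² = 0.069773637609
D = 1 − m·sn²u·sn²v = 0.9334157345830004
sn(u+v) = (sn u·cn v·dn v + sn v·cn u·dn u)/D = -0.2742307604904152/0.9334157345830004 = -0.293792733859288
cn(u+v) = (cn u·cn v − sn u·sn v·dn u·dn v)/D = 0.8922233036454332/0.9334157345830004 = 0.955869148749705
dn(u+v) = (dn u·dn v − m·sn u·sn v·cn u·cn v)/D = 0.9306007634249793/0.9334157345830004 = 0.9969842257273725

sn(u+v)=-0.293793 cn(u+v)=0.955869 dn(u+v)=0.996984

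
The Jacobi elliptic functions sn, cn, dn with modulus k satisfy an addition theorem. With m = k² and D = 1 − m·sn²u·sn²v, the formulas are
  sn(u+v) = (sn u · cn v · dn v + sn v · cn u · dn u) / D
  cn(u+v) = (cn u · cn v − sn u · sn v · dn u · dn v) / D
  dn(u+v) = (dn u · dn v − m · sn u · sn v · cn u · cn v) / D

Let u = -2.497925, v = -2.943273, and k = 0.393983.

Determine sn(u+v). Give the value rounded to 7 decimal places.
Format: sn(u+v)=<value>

sn(u+v)=0.8829639

sn u = -0.6938213280898968, cn u = -0.7201471826561372, dn u = 0.9619135592584397
sn v = -0.3252275034894955, cn v = -0.9456358025022055, dn v = 0.9917568504897293
m = k² = 0.155222604289
D = 1 − m·sn²u·sn²v = 0.9920964029879004
sn(u+v) = (sn u·cn v·dn v + sn v·cn u·dn u)/D = 0.8759853205803683/0.9920964029879004 = 0.8829639115131958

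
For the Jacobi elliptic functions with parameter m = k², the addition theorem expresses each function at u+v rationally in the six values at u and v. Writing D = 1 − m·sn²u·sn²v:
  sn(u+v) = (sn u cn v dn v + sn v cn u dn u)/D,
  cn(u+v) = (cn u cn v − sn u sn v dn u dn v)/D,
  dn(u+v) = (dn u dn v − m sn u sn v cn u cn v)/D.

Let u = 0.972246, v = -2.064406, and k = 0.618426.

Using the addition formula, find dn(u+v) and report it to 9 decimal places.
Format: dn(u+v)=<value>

sn u = 0.7980588219292075, cn u = 0.6025795522094701, dn u = 0.8697229142598443
sn v = -0.9722376297615901, cn v = -0.2339957078144068, dn v = 0.7990556837743003
m = k² = 0.382450717476
D = 1 − m·sn²u·sn²v = 0.7697550371612526
dn(u+v) = (dn u·dn v − m·sn u·sn v·cn u·cn v)/D = 0.6531157455668382/0.7697550371612526 = 0.8484721944469976

dn(u+v)=0.848472194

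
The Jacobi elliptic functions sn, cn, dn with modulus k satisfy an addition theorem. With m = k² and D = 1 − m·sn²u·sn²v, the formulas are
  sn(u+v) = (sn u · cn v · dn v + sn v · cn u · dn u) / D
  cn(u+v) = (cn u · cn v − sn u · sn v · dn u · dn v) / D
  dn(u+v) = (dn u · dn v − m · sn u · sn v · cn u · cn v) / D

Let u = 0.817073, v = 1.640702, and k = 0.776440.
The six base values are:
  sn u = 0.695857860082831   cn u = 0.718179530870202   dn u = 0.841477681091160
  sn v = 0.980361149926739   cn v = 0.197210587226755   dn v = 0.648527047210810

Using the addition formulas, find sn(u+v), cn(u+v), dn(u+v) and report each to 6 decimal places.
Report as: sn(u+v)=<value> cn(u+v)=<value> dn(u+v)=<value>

sn(u+v)=0.947214 cn(u+v)=-0.320603 dn(u+v)=0.677574

m = k² = 0.6028590736
D = 1 − m·sn²u·sn²v = 0.7194378626848782
sn(u+v) = (sn u·cn v·dn v + sn v·cn u·dn u)/D = 0.6814613748792326/0.7194378626848782 = 0.9472136653137482
cn(u+v) = (cn u·cn v − sn u·sn v·dn u·dn v)/D = -0.2306539243375057/0.7194378626848782 = -0.3206029822738627
dn(u+v) = (dn u·dn v − m·sn u·sn v·cn u·cn v)/D = 0.4874724104317559/0.7194378626848782 = 0.6775740278841485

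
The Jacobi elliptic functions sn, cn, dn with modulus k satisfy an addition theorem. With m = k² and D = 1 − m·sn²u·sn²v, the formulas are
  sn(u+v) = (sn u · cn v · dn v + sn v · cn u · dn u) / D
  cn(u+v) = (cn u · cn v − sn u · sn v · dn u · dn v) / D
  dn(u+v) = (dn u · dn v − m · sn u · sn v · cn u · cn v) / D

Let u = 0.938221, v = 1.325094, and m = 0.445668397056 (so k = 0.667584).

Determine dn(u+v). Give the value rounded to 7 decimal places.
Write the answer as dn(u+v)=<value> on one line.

dn(u+v)=0.7774878

sn u = 0.7752884920218877, cn u = 0.6316072784083693, dn u = 0.8556407515260262
sn v = 0.93316935688056, cn v = 0.3594369922241199, dn v = 0.7822465786648486
m = k² = 0.445668397056
D = 1 − m·sn²u·sn²v = 0.7667296976921684
dn(u+v) = (dn u·dn v − m·sn u·sn v·cn u·cn v)/D = 0.5961229838920222/0.7667296976921684 = 0.7774877974419578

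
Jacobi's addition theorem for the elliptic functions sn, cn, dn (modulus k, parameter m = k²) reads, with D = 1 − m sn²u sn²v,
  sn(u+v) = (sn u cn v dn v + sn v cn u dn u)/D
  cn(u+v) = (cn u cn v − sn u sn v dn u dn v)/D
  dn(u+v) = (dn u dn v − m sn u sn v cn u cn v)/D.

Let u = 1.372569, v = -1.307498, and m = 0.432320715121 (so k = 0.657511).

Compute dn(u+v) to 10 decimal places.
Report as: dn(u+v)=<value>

dn(u+v)=0.9990861561

sn u = 0.9471059349138055, cn u = 0.320921093184986, dn u = 0.7824347549789625
sn v = -0.9294393109837901, cn v = 0.3689750224581299, dn v = 0.7915406097531815
m = k² = 0.432320715121
D = 1 − m·sn²u·sn²v = 0.6649996689386473
dn(u+v) = (dn u·dn v − m·sn u·sn v·cn u·cn v)/D = 0.6643919630380781/0.6649996689386473 = 0.9990861560855524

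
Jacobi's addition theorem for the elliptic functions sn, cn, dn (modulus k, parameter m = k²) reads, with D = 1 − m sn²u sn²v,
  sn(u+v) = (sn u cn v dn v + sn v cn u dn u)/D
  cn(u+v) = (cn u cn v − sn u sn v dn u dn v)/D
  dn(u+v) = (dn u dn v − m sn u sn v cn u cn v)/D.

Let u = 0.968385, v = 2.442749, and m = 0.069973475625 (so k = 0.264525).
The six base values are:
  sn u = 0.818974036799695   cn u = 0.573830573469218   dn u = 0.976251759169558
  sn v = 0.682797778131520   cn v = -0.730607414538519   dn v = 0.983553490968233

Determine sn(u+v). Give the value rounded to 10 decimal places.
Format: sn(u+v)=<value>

m = k² = 0.069973475625
D = 1 − m·sn²u·sn²v = 0.9781194662234635
sn(u+v) = (sn u·cn v·dn v + sn v·cn u·dn u)/D = -0.2060023228964074/0.9781194662234635 = -0.2106105951369989

sn(u+v)=-0.2106105951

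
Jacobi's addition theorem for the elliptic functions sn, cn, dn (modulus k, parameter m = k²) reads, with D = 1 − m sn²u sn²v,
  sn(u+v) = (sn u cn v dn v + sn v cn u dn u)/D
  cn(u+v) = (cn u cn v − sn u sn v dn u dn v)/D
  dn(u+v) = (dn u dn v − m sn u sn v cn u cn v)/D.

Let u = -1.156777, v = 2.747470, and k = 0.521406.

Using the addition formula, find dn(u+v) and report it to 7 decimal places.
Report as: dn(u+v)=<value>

dn(u+v)=0.8546358

sn u = -0.8926806613408075, cn u = 0.4506897345936987, dn u = 0.8850746743342712
sn v = 0.594637867955219, cn v = -0.8039936604188316, dn v = 0.9507209850259501
m = k² = 0.271864216836
D = 1 − m·sn²u·sn²v = 0.92339635637355
dn(u+v) = (dn u·dn v − m·sn u·sn v·cn u·cn v)/D = 0.7891675747952523/0.92339635637355 = 0.8546357903062844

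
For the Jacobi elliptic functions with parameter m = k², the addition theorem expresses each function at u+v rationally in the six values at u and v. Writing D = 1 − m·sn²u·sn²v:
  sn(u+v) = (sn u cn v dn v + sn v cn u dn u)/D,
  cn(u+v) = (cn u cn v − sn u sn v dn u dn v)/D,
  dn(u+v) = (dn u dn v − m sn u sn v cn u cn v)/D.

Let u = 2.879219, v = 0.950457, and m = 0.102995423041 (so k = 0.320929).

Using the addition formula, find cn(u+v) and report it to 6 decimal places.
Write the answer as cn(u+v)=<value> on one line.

cn(u+v)=-0.826092

sn u = 0.340650780716807, cn u = -0.9401898986891052, dn u = 0.994006089931213
sn v = 0.8064843578946859, cn v = 0.5912554274348746, dn v = 0.9659244400679406
m = k² = 0.102995423041
D = 1 − m·sn²u·sn²v = 0.992226285260358
cn(u+v) = (cn u·cn v − sn u·sn v·dn u·dn v)/D = -0.8196697524289027/0.992226285260358 = -0.8260915525069194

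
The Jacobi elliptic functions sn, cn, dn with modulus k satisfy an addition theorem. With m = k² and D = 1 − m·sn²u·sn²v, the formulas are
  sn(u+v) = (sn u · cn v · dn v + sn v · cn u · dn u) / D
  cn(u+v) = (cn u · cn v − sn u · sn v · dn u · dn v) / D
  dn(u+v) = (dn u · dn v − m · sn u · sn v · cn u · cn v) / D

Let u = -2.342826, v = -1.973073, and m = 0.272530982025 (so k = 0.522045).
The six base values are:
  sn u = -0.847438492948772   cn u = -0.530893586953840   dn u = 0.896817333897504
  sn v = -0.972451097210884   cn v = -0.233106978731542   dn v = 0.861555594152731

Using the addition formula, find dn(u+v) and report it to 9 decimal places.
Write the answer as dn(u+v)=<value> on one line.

m = k² = 0.272530982025
D = 1 − m·sn²u·sn²v = 0.81491646045849
dn(u+v) = (dn u·dn v − m·sn u·sn v·cn u·cn v)/D = 0.7448637643752242/0.81491646045849 = 0.9140369602500696

dn(u+v)=0.914036960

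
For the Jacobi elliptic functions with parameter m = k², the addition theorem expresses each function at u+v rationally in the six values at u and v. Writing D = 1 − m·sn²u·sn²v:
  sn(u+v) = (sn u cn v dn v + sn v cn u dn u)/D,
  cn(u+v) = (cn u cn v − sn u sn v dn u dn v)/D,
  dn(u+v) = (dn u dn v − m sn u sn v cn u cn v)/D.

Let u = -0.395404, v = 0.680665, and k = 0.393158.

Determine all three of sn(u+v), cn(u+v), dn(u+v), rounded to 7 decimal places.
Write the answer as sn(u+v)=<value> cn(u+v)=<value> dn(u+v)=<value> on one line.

sn u = -0.3837576514674333, cn u = 0.9234338443766289, dn u = 0.9885524836673099
sn v = 0.6235519691524287, cn v = 0.7817819016619204, dn v = 0.9694840370287588
m = k² = 0.154573212964
D = 1 − m·sn²u·sn²v = 0.9911489735273023
sn(u+v) = (sn u·cn v·dn v + sn v·cn u·dn u)/D = 0.2783578627775253/0.9911489735273023 = 0.2808436170668724
cn(u+v) = (cn u·cn v − sn u·sn v·dn u·dn v)/D = 0.9512587387005459/0.9911489735273023 = 0.9597535427143762
dn(u+v) = (dn u·dn v − m·sn u·sn v·cn u·cn v)/D = 0.9850885625375796/0.9911489735273023 = 0.9938854691357295

sn(u+v)=0.2808436 cn(u+v)=0.9597535 dn(u+v)=0.9938855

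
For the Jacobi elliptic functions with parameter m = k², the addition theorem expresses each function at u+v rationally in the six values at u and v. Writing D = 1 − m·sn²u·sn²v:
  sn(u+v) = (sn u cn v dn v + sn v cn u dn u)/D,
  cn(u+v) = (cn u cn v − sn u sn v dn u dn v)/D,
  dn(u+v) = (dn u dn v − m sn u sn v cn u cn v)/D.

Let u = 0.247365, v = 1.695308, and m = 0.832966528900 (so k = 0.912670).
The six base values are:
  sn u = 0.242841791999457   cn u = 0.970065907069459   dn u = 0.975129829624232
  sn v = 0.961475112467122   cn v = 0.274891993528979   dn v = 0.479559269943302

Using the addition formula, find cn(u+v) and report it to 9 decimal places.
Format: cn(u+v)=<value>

m = k² = 0.8329665289
D = 1 − m·sn²u·sn²v = 0.9545901044732351
cn(u+v) = (cn u·cn v − sn u·sn v·dn u·dn v)/D = 0.1574775390118356/0.9545901044732351 = 0.1649687528436463

cn(u+v)=0.164968753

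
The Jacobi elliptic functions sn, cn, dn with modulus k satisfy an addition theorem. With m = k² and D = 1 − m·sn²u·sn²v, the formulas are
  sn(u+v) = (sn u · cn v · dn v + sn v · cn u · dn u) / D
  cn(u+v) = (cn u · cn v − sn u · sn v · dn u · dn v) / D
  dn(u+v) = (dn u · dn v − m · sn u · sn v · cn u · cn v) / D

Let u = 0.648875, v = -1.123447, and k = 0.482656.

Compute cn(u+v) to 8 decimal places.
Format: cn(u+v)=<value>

sn u = 0.5965195791652111, cn u = 0.8025985245890747, dn u = 0.9576563424614943
sn v = -0.882336090166114, cn v = 0.4706198295762463, dn v = 0.9047868065805898
m = k² = 0.232956814336
D = 1 − m·sn²u·sn²v = 0.9354653570799223
cn(u+v) = (cn u·cn v − sn u·sn v·dn u·dn v)/D = 0.833771127540752/0.9354653570799223 = 0.8912902238767972

cn(u+v)=0.89129022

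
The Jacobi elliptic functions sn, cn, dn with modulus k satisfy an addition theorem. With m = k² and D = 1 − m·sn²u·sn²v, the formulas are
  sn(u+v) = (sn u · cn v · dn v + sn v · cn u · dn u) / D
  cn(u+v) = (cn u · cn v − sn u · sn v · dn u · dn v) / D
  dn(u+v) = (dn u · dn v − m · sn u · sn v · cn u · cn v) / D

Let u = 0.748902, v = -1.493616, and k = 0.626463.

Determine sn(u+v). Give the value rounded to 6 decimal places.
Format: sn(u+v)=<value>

sn u = 0.6627636586226934, cn u = 0.7488286404839641, dn u = 0.9097315681193828
sn v = -0.976259700066509, cn v = 0.2166033195176147, dn v = 0.791174419369556
m = k² = 0.392455890369
D = 1 − m·sn²u·sn²v = 0.835699475725777
sn(u+v) = (sn u·cn v·dn v + sn v·cn u·dn u)/D = -0.5514819017267354/0.835699475725777 = -0.6599045682633602

sn(u+v)=-0.659905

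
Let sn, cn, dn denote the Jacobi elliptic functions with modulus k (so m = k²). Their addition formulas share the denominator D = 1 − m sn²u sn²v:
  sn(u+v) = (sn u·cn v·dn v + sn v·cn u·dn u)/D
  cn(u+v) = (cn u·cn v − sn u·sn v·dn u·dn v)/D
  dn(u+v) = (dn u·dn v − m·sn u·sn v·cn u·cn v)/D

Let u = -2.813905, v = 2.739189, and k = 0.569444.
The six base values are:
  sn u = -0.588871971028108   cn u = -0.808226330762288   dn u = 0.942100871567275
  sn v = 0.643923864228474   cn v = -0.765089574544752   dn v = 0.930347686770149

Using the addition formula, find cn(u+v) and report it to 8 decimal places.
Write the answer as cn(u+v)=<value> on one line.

m = k² = 0.324266469136
D = 1 − m·sn²u·sn²v = 0.9533756435174309
cn(u+v) = (cn u·cn v − sn u·sn v·dn u·dn v)/D = 0.9507173827540801/0.9533756435174309 = 0.9972117383306088

cn(u+v)=0.99721174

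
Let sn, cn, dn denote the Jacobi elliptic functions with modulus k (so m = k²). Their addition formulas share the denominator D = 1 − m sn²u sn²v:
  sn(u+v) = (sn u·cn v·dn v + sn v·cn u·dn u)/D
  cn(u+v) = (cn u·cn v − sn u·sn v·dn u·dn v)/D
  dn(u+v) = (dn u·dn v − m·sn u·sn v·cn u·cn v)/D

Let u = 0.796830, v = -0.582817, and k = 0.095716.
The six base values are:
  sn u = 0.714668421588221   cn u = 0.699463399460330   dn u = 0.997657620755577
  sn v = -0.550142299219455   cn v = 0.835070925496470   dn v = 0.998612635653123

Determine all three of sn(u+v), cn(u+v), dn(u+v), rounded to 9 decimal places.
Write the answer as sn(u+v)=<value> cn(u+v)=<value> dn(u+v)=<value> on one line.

m = k² = 0.009161552656
D = 1 − m·sn²u·sn²v = 0.998583787758993
sn(u+v) = (sn u·cn v·dn v + sn v·cn u·dn u)/D = 0.2120677978806366/0.998583787758993 = 0.2123685568304248
cn(u+v) = (cn u·cn v − sn u·sn v·dn u·dn v)/D = 0.9758057338820853/0.998583787758993 = 0.9771896418146084
dn(u+v) = (dn u·dn v − m·sn u·sn v·cn u·cn v)/D = 0.9983774641635602/0.998583787758993 = 0.9997933837921645

sn(u+v)=0.212368557 cn(u+v)=0.977189642 dn(u+v)=0.999793384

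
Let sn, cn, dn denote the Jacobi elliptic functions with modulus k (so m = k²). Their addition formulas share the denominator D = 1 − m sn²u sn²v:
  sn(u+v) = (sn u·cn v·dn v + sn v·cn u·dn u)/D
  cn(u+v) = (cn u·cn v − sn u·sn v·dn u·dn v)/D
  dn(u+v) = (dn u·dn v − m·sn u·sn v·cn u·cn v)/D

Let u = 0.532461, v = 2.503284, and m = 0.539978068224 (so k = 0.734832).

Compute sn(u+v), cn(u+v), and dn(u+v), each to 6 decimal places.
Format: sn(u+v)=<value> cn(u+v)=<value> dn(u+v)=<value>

sn u = 0.496620311111553, cn u = 0.8679678949082531, dn u = 0.9310339805996999
sn v = 0.9089486615202443, cn v = -0.4169080602729531, dn v = 0.7442289824724626
m = k² = 0.539978068224
D = 1 − m·sn²u·sn²v = 0.8899718565311527
sn(u+v) = (sn u·cn v·dn v + sn v·cn u·dn u)/D = 0.5804394276653353/0.8899718565311527 = 0.6521997559874721
cn(u+v) = (cn u·cn v − sn u·sn v·dn u·dn v)/D = -0.674640627466983/0.8899718565311527 = -0.7580471478014292
dn(u+v) = (dn u·dn v − m·sn u·sn v·cn u·cn v)/D = 0.7811055835729484/0.8899718565311527 = 0.8776744768283653

sn(u+v)=0.652200 cn(u+v)=-0.758047 dn(u+v)=0.877674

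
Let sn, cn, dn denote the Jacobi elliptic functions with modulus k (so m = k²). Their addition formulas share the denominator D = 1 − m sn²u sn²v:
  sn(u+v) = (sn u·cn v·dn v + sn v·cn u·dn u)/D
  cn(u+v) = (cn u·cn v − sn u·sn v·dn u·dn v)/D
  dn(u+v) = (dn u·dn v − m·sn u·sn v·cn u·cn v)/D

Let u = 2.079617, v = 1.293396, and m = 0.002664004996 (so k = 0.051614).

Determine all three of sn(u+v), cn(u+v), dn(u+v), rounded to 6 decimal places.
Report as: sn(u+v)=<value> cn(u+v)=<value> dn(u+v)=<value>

sn(u+v)=-0.227315 cn(u+v)=-0.973821 dn(u+v)=0.999931

sn u = 0.8741316428955116, cn u = -0.4856890681174466, dn u = 0.9989816902499132
sn v = 0.9615825304492559, cn v = 0.2745160052434208, dn v = 0.9987676165432182
m = k² = 0.002664004996
D = 1 − m·sn²u·sn²v = 0.9981178169952053
sn(u+v) = (sn u·cn v·dn v + sn v·cn u·dn u)/D = -0.2268871417269406/0.9981178169952053 = -0.2273149901381137
cn(u+v) = (cn u·cn v − sn u·sn v·dn u·dn v)/D = -0.9719883751991344/0.9981178169952053 = -0.9738212850716035
dn(u+v) = (dn u·dn v − m·sn u·sn v·cn u·cn v)/D = 0.9980491168040155/0.9981178169952053 = 0.9999311702586408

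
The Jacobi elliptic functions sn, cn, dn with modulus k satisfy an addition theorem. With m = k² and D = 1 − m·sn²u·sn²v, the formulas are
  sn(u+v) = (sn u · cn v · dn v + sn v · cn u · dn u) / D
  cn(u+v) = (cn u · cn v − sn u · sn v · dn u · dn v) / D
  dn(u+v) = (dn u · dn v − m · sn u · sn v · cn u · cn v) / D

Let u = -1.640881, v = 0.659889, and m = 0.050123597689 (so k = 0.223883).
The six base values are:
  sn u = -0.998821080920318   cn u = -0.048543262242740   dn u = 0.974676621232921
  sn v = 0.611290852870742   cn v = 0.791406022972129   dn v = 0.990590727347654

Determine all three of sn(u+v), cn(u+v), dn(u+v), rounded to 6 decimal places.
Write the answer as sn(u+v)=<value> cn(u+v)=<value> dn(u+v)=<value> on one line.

m = k² = 0.050123597689
D = 1 − m·sn²u·sn²v = 0.9813141254096527
sn(u+v) = (sn u·cn v·dn v + sn v·cn u·dn u)/D = -0.8119578480634909/0.9813141254096527 = -0.8274188937457071
cn(u+v) = (cn u·cn v − sn u·sn v·dn u·dn v)/D = 0.5510915220692626/0.9813141254096527 = 0.5615852333106972
dn(u+v) = (dn u·dn v − m·sn u·sn v·cn u·cn v)/D = 0.9643298971010333/0.9813141254096527 = 0.9826923633637402

sn(u+v)=-0.827419 cn(u+v)=0.561585 dn(u+v)=0.982692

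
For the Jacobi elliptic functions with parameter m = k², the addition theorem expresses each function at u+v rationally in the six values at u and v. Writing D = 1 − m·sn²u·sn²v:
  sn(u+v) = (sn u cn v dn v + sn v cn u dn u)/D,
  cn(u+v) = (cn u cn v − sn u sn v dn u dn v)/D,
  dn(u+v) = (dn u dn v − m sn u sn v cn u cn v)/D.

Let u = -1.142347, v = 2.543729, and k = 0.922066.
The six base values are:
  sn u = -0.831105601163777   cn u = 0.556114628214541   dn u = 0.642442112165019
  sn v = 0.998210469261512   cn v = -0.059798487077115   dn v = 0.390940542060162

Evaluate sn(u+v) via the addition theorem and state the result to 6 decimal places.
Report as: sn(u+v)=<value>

m = k² = 0.850205708356
D = 1 − m·sn²u·sn²v = 0.4148318555534299
sn(u+v) = (sn u·cn v·dn v + sn v·cn u·dn u)/D = 0.3760614064136044/0.4148318555534299 = 0.9065393637908989

sn(u+v)=0.906539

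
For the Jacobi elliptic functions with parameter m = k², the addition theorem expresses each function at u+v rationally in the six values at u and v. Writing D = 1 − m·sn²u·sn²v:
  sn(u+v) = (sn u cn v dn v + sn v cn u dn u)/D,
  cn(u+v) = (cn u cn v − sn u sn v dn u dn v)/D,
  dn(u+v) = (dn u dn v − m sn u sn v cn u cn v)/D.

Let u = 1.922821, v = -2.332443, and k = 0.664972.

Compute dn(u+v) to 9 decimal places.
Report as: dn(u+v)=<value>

sn u = 0.9963160045631327, cn u = -0.08575790955565353, dn u = 0.7490422373325727
sn v = -0.921272905501677, cn v = -0.3889167437749346, dn v = 0.7903770584038479
m = k² = 0.442187760784
D = 1 − m·sn²u·sn²v = 0.6274560381150203
dn(u+v) = (dn u·dn v − m·sn u·sn v·cn u·cn v)/D = 0.6055628164136729/0.6274560381150203 = 0.9651079591693497

dn(u+v)=0.965107959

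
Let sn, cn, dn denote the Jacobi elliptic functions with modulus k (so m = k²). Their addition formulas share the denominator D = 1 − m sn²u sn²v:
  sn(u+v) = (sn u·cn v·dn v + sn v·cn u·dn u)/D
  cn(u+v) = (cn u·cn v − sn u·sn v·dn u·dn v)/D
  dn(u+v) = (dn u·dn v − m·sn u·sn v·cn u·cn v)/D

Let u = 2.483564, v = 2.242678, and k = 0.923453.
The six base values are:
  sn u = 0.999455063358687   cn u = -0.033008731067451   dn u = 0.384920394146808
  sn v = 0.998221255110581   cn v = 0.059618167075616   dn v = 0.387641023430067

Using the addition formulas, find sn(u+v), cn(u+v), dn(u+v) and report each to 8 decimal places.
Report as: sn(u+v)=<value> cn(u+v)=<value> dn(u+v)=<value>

m = k² = 0.852765443209
D = 1 − m·sn²u·sn²v = 0.1511914135723823
sn(u+v) = (sn u·cn v·dn v + sn v·cn u·dn u)/D = 0.01041472005693065/0.1511914135723823 = 0.06888433549795897
cn(u+v) = (cn u·cn v − sn u·sn v·dn u·dn v)/D = -0.1508322815054884/0.1511914135723823 = -0.9976246530248762
dn(u+v) = (dn u·dn v − m·sn u·sn v·cn u·cn v)/D = 0.1508852118187141/0.1511914135723823 = 0.9979747411150331

sn(u+v)=0.06888434 cn(u+v)=-0.99762465 dn(u+v)=0.99797474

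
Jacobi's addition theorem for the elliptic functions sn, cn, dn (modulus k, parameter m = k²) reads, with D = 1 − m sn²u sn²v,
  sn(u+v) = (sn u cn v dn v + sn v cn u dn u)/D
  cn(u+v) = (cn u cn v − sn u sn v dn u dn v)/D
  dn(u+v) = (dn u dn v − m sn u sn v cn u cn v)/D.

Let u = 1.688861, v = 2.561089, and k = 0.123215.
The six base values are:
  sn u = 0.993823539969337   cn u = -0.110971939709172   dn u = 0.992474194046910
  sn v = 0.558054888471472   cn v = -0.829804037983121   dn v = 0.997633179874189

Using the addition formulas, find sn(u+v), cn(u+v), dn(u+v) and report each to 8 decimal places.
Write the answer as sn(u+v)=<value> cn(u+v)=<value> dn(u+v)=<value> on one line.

m = k² = 0.015181936225
D = 1 − m·sn²u·sn²v = 0.9953301862981403
sn(u+v) = (sn u·cn v·dn v + sn v·cn u·dn u)/D = -0.8841892922248291/0.9953301862981403 = -0.8883376636182718
cn(u+v) = (cn u·cn v − sn u·sn v·dn u·dn v)/D = -0.4570464694877823/0.9953301862981403 = -0.4591908050007428
dn(u+v) = (dn u·dn v − m·sn u·sn v·cn u·cn v)/D = 0.9893498284931882/0.9953301862981403 = 0.9939915840117395

sn(u+v)=-0.88833766 cn(u+v)=-0.45919081 dn(u+v)=0.99399158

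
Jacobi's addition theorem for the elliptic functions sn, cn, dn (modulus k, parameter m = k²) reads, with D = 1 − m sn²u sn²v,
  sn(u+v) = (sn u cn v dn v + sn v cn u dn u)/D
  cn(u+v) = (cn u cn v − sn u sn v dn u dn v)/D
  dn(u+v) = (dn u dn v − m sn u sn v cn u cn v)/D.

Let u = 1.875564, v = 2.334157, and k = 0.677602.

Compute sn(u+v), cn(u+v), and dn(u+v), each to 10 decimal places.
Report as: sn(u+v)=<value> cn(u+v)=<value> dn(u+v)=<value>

sn u = 0.9991924617605713, cn u = -0.04017989996066738, dn u = 0.7359325944773539
sn v = 0.9268443531320126, cn v = -0.3754457951120257, dn v = 0.7781878470294398
m = k² = 0.459144470404
D = 1 − m·sn²u·sn²v = 0.6062130924533038
sn(u+v) = (sn u·cn v·dn v + sn v·cn u·dn u)/D = -0.3193379263002943/0.6062130924533038 = -0.5267750404531105
cn(u+v) = (cn u·cn v − sn u·sn v·dn u·dn v)/D = -0.5152840015836176/0.6062130924533038 = -0.8500047392548019
dn(u+v) = (dn u·dn v − m·sn u·sn v·cn u·cn v)/D = 0.5662793219042829/0.6062130924533038 = 0.9341258526974211

sn(u+v)=-0.5267750405 cn(u+v)=-0.8500047393 dn(u+v)=0.9341258527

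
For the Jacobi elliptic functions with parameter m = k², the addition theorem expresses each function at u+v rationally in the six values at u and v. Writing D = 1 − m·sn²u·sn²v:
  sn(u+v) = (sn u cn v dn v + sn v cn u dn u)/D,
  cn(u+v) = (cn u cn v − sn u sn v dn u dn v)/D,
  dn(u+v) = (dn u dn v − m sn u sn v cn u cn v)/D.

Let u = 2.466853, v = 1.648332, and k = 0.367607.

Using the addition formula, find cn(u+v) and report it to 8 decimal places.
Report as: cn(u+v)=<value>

cn(u+v)=-0.66277464

sn u = 0.7032919975161752, cn u = -0.7109010945481152, dn u = 0.96600187477179
sn v = 0.9998268223165312, cn v = -0.01860981935504876, dn v = 0.9300063947083076
m = k² = 0.135134906449
D = 1 − m·sn²u·sn²v = 0.9331827705816627
cn(u+v) = (cn u·cn v − sn u·sn v·dn u·dn v)/D = -0.6184898757530012/0.9331827705816627 = -0.6627746409928785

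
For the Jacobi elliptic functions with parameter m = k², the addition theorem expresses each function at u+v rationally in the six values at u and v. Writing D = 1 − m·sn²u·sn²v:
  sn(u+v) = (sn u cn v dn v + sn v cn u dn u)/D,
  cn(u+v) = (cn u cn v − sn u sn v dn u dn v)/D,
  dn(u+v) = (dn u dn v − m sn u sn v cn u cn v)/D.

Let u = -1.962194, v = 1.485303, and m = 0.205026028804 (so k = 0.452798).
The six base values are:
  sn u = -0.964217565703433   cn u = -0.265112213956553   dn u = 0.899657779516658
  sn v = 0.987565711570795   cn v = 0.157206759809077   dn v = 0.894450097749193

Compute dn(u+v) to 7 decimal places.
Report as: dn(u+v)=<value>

dn(u+v)=0.9784635

m = k² = 0.205026028804
D = 1 − m·sn²u·sn²v = 0.8140949944883971
dn(u+v) = (dn u·dn v − m·sn u·sn v·cn u·cn v)/D = 0.796562238415976/0.8140949944883971 = 0.9784635009536704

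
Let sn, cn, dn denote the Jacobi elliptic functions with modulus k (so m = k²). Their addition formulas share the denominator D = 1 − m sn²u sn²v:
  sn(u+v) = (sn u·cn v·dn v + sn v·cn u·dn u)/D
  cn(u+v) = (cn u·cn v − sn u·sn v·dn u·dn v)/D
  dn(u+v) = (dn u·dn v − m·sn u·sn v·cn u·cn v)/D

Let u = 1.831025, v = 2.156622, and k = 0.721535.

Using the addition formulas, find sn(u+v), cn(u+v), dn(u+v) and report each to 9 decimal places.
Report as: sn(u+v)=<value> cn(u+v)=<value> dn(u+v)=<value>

sn(u+v)=-0.240149658 cn(u+v)=-0.970735876 dn(u+v)=0.984873238

sn u = 0.9995985865466347, cn u = 0.02833135672660268, dn u = 0.6926796675346505
sn v = 0.9803667804163765, cn v = -0.1971825952157752, dn v = 0.7068445202306689
m = k² = 0.520612756225
D = 1 − m·sn²u·sn²v = 0.500030806315019
sn(u+v) = (sn u·cn v·dn v + sn v·cn u·dn u)/D = -0.12008222736947/0.500030806315019 = -0.2401496584868778
cn(u+v) = (cn u·cn v − sn u·sn v·dn u·dn v)/D = -0.4853978429433272/0.500030806315019 = -0.9707358762962436
dn(u+v) = (dn u·dn v − m·sn u·sn v·cn u·cn v)/D = 0.4924669592837457/0.500030806315019 = 0.9848732379370479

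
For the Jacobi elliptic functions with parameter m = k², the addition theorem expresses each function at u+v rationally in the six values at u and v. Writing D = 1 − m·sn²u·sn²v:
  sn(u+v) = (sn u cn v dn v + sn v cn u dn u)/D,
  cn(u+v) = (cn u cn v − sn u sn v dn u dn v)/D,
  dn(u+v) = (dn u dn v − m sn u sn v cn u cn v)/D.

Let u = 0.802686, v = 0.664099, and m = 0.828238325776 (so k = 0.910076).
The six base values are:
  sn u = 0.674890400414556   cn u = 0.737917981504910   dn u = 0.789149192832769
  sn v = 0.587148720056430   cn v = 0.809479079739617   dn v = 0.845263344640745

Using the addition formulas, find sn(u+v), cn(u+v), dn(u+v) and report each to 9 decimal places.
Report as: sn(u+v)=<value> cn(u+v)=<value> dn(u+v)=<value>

sn(u+v)=0.923835206 cn(u+v)=0.382790428 dn(u+v)=0.541407613

m = k² = 0.828238325776
D = 1 − m·sn²u·sn²v = 0.869947692653231
sn(u+v) = (sn u·cn v·dn v + sn v·cn u·dn u)/D = 0.8036883061510364/0.869947692653231 = 0.9238352063442897
cn(u+v) = (cn u·cn v − sn u·sn v·dn u·dn v)/D = 0.3330076493246941/0.869947692653231 = 0.3827904276739474
dn(u+v) = (dn u·dn v − m·sn u·sn v·cn u·cn v)/D = 0.4709963036085347/0.869947692653231 = 0.5414076128784885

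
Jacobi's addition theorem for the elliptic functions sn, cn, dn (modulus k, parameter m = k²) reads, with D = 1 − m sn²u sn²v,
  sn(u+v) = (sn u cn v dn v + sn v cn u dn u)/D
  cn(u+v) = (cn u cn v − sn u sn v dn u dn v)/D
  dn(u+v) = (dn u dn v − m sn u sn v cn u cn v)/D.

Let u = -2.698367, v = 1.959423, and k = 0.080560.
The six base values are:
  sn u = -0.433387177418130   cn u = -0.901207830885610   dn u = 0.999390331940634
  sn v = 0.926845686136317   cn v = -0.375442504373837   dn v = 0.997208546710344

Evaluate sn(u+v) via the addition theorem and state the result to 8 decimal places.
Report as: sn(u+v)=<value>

sn(u+v)=-0.67321854

m = k² = 0.0064899136
D = 1 − m·sn²u·sn²v = 0.9989528572349794
sn(u+v) = (sn u·cn v·dn v + sn v·cn u·dn u)/D = -0.6725135820749235/0.9989528572349794 = -0.6732185379962641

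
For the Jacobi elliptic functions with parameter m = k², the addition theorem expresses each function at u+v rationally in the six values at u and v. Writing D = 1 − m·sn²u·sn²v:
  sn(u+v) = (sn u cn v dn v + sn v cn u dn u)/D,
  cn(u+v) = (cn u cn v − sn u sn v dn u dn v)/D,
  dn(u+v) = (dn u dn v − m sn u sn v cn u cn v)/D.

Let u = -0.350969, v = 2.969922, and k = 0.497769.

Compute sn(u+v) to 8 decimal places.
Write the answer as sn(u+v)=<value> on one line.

sn u = -0.3421739719147838, cn u = 0.9396366174985204, dn u = 0.9853881837656084
sn v = 0.3863132158314138, cn v = -0.9223676594905046, dn v = 0.9813372161311884
m = k² = 0.247773977361
D = 1 − m·sn²u·sn²v = 0.9956705895026827
sn(u+v) = (sn u·cn v·dn v + sn v·cn u·dn u)/D = 0.667410081721642/0.9956705895026827 = 0.6703121381289366

sn(u+v)=0.67031214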